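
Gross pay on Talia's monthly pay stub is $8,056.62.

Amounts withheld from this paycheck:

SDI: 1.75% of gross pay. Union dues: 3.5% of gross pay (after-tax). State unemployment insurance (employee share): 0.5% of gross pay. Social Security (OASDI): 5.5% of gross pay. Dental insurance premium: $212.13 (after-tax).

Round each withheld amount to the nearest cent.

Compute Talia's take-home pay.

SDI: $8,056.62 × 0.0175 = $140.99
State unemployment insurance (employee share): $8,056.62 × 0.005 = $40.28
Social Security (OASDI): $8,056.62 × 0.055 = $443.11
Union dues: $8,056.62 × 0.035 = $281.98
Dental insurance premium: $212.13
Total deductions = $140.99 + $40.28 + $443.11 + $281.98 + $212.13 = $1,118.49
Net pay = $8,056.62 − $1,118.49 = $6,938.13

$6,938.13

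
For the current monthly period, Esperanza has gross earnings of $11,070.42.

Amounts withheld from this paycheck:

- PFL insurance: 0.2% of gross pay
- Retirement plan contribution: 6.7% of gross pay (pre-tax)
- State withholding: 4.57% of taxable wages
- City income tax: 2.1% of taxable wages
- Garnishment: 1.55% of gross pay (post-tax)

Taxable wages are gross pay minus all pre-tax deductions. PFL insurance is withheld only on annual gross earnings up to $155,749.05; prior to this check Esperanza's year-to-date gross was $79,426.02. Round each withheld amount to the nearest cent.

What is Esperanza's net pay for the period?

Retirement plan contribution: $11,070.42 × 0.067 = $741.72
Taxable wages = $11,070.42 − $741.72 = $10,328.70
City income tax: $10,328.70 × 0.021 = $216.90
State withholding: $10,328.70 × 0.0457 = $472.02
PFL insurance: cap not yet reached, full $11,070.42 is subject → $11,070.42 × 0.002 = $22.14
Garnishment: $11,070.42 × 0.0155 = $171.59
Total deductions = $741.72 + $216.90 + $472.02 + $22.14 + $171.59 = $1,624.37
Net pay = $11,070.42 − $1,624.37 = $9,446.05

$9,446.05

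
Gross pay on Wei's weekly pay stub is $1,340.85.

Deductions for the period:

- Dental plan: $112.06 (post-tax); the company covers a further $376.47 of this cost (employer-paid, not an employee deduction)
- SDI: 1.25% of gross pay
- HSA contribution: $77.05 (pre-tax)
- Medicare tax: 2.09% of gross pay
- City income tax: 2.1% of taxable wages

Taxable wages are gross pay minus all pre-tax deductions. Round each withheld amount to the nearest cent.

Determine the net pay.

HSA contribution: $77.05
Taxable wages = $1,340.85 − $77.05 = $1,263.80
City income tax: $1,263.80 × 0.021 = $26.54
SDI: $1,340.85 × 0.0125 = $16.76
Medicare tax: $1,340.85 × 0.0209 = $28.02
Dental plan: $112.06
(Employer's $376.47 toward dental plan is not withheld from the employee.)
Total deductions = $77.05 + $26.54 + $16.76 + $28.02 + $112.06 = $260.43
Net pay = $1,340.85 − $260.43 = $1,080.42

$1,080.42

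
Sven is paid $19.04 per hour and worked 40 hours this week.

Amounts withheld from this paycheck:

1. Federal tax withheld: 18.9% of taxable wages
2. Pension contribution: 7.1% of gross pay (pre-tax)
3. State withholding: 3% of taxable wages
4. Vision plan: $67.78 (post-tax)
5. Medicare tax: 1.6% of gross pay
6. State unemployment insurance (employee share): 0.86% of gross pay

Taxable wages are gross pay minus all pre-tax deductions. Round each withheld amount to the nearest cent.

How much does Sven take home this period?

$466.06

Gross pay: 40 × $19.04 = $761.60
Pension contribution: $761.60 × 0.071 = $54.07
Taxable wages = $761.60 − $54.07 = $707.53
State withholding: $707.53 × 0.03 = $21.23
Federal tax withheld: $707.53 × 0.189 = $133.72
State unemployment insurance (employee share): $761.60 × 0.0086 = $6.55
Medicare tax: $761.60 × 0.016 = $12.19
Vision plan: $67.78
Total deductions = $54.07 + $21.23 + $133.72 + $6.55 + $12.19 + $67.78 = $295.54
Net pay = $761.60 − $295.54 = $466.06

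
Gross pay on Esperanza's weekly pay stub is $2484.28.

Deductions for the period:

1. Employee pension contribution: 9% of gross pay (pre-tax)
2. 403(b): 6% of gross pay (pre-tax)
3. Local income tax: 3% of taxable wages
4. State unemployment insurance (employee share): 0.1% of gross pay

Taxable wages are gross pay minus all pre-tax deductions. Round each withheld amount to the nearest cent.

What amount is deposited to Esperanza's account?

$2045.80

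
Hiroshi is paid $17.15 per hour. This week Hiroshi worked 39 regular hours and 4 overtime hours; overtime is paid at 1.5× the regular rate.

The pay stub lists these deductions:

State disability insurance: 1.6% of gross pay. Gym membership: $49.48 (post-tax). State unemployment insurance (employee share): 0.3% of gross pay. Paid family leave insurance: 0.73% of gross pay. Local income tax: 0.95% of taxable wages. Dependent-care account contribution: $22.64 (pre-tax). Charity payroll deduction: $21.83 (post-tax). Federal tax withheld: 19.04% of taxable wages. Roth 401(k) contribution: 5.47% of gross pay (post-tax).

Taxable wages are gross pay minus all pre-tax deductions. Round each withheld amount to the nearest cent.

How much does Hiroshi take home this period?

Regular pay: 39 × $17.15 = $668.85
Overtime pay: 4 × $17.15 × 1.5 = $102.90
Gross pay = $668.85 + $102.90 = $771.75
Dependent-care account contribution: $22.64
Taxable wages = $771.75 − $22.64 = $749.11
Federal tax withheld: $749.11 × 0.1904 = $142.63
Local income tax: $749.11 × 0.0095 = $7.12
Paid family leave insurance: $771.75 × 0.0073 = $5.63
State disability insurance: $771.75 × 0.016 = $12.35
State unemployment insurance (employee share): $771.75 × 0.003 = $2.32
Gym membership: $49.48
Roth 401(k) contribution: $771.75 × 0.0547 = $42.21
Charity payroll deduction: $21.83
Total deductions = $22.64 + $142.63 + $7.12 + $5.63 + $12.35 + $2.32 + $49.48 + $42.21 + $21.83 = $306.21
Net pay = $771.75 − $306.21 = $465.54

$465.54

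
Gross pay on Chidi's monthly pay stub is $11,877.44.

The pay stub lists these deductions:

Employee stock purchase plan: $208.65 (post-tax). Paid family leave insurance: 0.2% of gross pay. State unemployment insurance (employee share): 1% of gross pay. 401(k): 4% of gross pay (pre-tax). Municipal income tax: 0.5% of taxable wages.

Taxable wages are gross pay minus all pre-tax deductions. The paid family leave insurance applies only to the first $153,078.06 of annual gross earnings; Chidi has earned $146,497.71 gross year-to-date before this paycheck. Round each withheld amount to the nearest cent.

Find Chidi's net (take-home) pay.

$11,004.75

401(k): $11,877.44 × 0.04 = $475.10
Taxable wages = $11,877.44 − $475.10 = $11,402.34
Municipal income tax: $11,402.34 × 0.005 = $57.01
Paid family leave insurance: only $153,078.06 − $146,497.71 = $6,580.35 of this check is subject → $6,580.35 × 0.002 = $13.16
State unemployment insurance (employee share): $11,877.44 × 0.01 = $118.77
Employee stock purchase plan: $208.65
Total deductions = $475.10 + $57.01 + $13.16 + $118.77 + $208.65 = $872.69
Net pay = $11,877.44 − $872.69 = $11,004.75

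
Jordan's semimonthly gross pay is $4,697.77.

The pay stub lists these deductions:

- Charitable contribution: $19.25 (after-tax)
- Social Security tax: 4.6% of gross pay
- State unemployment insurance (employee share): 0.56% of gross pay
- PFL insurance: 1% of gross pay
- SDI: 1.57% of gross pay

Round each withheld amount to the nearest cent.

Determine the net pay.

Social Security tax: $4,697.77 × 0.046 = $216.10
PFL insurance: $4,697.77 × 0.01 = $46.98
SDI: $4,697.77 × 0.0157 = $73.75
State unemployment insurance (employee share): $4,697.77 × 0.0056 = $26.31
Charitable contribution: $19.25
Total deductions = $216.10 + $46.98 + $73.75 + $26.31 + $19.25 = $382.39
Net pay = $4,697.77 − $382.39 = $4,315.38

$4,315.38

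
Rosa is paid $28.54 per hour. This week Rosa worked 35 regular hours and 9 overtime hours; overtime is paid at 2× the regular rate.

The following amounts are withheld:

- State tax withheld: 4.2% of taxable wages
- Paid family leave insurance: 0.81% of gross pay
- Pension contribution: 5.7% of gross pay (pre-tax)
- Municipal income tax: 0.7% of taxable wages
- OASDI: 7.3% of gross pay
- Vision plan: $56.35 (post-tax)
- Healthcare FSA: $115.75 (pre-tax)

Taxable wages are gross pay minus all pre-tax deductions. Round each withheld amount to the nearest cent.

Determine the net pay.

$1067.41

Regular pay: 35 × $28.54 = $998.90
Overtime pay: 9 × $28.54 × 2 = $513.72
Gross pay = $998.90 + $513.72 = $1512.62
Healthcare FSA: $115.75
Pension contribution: $1512.62 × 0.057 = $86.22
Pre-tax total = $115.75 + $86.22 = $201.97
Taxable wages = $1512.62 − $201.97 = $1310.65
Municipal income tax: $1310.65 × 0.007 = $9.17
State tax withheld: $1310.65 × 0.042 = $55.05
OASDI: $1512.62 × 0.073 = $110.42
Paid family leave insurance: $1512.62 × 0.0081 = $12.25
Vision plan: $56.35
Total deductions = $115.75 + $86.22 + $9.17 + $55.05 + $110.42 + $12.25 + $56.35 = $445.21
Net pay = $1512.62 − $445.21 = $1067.41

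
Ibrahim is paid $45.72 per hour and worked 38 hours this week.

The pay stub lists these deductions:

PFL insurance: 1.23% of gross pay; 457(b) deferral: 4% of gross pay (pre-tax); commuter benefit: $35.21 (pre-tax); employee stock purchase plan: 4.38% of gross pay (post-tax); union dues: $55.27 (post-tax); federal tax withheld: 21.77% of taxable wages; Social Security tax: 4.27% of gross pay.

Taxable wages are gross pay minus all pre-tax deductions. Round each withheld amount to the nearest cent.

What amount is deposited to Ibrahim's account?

Gross pay: 38 × $45.72 = $1,737.36
457(b) deferral: $1,737.36 × 0.04 = $69.49
Commuter benefit: $35.21
Pre-tax total = $69.49 + $35.21 = $104.70
Taxable wages = $1,737.36 − $104.70 = $1,632.66
Federal tax withheld: $1,632.66 × 0.2177 = $355.43
PFL insurance: $1,737.36 × 0.0123 = $21.37
Social Security tax: $1,737.36 × 0.0427 = $74.19
Employee stock purchase plan: $1,737.36 × 0.0438 = $76.10
Union dues: $55.27
Total deductions = $69.49 + $35.21 + $355.43 + $21.37 + $74.19 + $76.10 + $55.27 = $687.06
Net pay = $1,737.36 − $687.06 = $1,050.30

$1,050.30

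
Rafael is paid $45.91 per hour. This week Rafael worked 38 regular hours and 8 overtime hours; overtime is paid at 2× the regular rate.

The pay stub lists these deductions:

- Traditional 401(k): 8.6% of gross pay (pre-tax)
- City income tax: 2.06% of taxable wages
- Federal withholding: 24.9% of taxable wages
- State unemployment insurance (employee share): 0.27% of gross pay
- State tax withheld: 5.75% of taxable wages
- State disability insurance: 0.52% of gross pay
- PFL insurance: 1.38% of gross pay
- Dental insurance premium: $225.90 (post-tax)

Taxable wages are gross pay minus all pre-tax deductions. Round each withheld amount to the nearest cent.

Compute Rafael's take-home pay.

Regular pay: 38 × $45.91 = $1,744.58
Overtime pay: 8 × $45.91 × 2 = $734.56
Gross pay = $1,744.58 + $734.56 = $2,479.14
Traditional 401(k): $2,479.14 × 0.086 = $213.21
Taxable wages = $2,479.14 − $213.21 = $2,265.93
Federal withholding: $2,265.93 × 0.249 = $564.22
City income tax: $2,265.93 × 0.0206 = $46.68
State tax withheld: $2,265.93 × 0.0575 = $130.29
State unemployment insurance (employee share): $2,479.14 × 0.0027 = $6.69
State disability insurance: $2,479.14 × 0.0052 = $12.89
PFL insurance: $2,479.14 × 0.0138 = $34.21
Dental insurance premium: $225.90
Total deductions = $213.21 + $564.22 + $46.68 + $130.29 + $6.69 + $12.89 + $34.21 + $225.90 = $1,234.09
Net pay = $2,479.14 − $1,234.09 = $1,245.05

$1,245.05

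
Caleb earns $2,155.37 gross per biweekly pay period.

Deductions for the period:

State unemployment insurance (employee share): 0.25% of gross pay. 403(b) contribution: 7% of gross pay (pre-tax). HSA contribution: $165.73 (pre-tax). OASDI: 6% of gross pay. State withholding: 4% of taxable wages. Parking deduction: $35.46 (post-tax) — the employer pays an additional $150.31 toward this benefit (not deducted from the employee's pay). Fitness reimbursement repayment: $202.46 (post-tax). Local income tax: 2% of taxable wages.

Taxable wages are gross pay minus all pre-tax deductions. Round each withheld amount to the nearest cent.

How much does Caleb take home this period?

$1,355.80

HSA contribution: $165.73
403(b) contribution: $2,155.37 × 0.07 = $150.88
Pre-tax total = $165.73 + $150.88 = $316.61
Taxable wages = $2,155.37 − $316.61 = $1,838.76
Local income tax: $1,838.76 × 0.02 = $36.78
State withholding: $1,838.76 × 0.04 = $73.55
OASDI: $2,155.37 × 0.06 = $129.32
State unemployment insurance (employee share): $2,155.37 × 0.0025 = $5.39
Fitness reimbursement repayment: $202.46
Parking deduction: $35.46
(Employer's $150.31 toward parking deduction is not withheld from the employee.)
Total deductions = $165.73 + $150.88 + $36.78 + $73.55 + $129.32 + $5.39 + $202.46 + $35.46 = $799.57
Net pay = $2,155.37 − $799.57 = $1,355.80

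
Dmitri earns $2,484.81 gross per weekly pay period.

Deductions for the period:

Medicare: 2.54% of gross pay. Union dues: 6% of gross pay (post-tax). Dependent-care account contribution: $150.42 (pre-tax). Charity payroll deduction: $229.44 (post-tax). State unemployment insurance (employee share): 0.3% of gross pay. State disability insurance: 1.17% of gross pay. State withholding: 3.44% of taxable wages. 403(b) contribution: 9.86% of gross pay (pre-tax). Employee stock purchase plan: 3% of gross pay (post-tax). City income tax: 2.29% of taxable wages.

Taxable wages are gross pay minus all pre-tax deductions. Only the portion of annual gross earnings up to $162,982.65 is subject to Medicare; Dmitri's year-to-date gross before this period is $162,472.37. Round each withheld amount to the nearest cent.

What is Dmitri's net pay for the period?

$1,467.11

403(b) contribution: $2,484.81 × 0.0986 = $245.00
Dependent-care account contribution: $150.42
Pre-tax total = $245.00 + $150.42 = $395.42
Taxable wages = $2,484.81 − $395.42 = $2,089.39
City income tax: $2,089.39 × 0.0229 = $47.85
State withholding: $2,089.39 × 0.0344 = $71.88
State disability insurance: $2,484.81 × 0.0117 = $29.07
Medicare: only $162,982.65 − $162,472.37 = $510.28 of this check is subject → $510.28 × 0.0254 = $12.96
State unemployment insurance (employee share): $2,484.81 × 0.003 = $7.45
Charity payroll deduction: $229.44
Employee stock purchase plan: $2,484.81 × 0.03 = $74.54
Union dues: $2,484.81 × 0.06 = $149.09
Total deductions = $245.00 + $150.42 + $47.85 + $71.88 + $29.07 + $12.96 + $7.45 + $229.44 + $74.54 + $149.09 = $1,017.70
Net pay = $2,484.81 − $1,017.70 = $1,467.11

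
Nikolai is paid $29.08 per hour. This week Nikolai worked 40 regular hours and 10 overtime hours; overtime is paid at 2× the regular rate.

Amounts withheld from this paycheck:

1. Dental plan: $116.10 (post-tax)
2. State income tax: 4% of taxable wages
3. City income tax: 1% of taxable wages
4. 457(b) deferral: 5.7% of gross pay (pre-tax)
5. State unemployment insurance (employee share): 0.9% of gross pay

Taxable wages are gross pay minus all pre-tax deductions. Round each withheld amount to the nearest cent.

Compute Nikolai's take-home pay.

$1,431.29

Regular pay: 40 × $29.08 = $1,163.20
Overtime pay: 10 × $29.08 × 2 = $581.60
Gross pay = $1,163.20 + $581.60 = $1,744.80
457(b) deferral: $1,744.80 × 0.057 = $99.45
Taxable wages = $1,744.80 − $99.45 = $1,645.35
City income tax: $1,645.35 × 0.01 = $16.45
State income tax: $1,645.35 × 0.04 = $65.81
State unemployment insurance (employee share): $1,744.80 × 0.009 = $15.70
Dental plan: $116.10
Total deductions = $99.45 + $16.45 + $65.81 + $15.70 + $116.10 = $313.51
Net pay = $1,744.80 − $313.51 = $1,431.29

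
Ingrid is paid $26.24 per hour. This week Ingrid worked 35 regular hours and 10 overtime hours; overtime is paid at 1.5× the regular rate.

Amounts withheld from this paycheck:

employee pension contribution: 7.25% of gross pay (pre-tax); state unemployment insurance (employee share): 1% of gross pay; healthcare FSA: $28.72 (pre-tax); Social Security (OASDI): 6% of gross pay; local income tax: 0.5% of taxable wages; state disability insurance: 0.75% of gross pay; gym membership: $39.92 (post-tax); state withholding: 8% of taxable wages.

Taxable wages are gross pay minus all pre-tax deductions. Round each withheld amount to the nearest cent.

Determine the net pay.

Regular pay: 35 × $26.24 = $918.40
Overtime pay: 10 × $26.24 × 1.5 = $393.60
Gross pay = $918.40 + $393.60 = $1312.00
Employee pension contribution: $1312.00 × 0.0725 = $95.12
Healthcare FSA: $28.72
Pre-tax total = $95.12 + $28.72 = $123.84
Taxable wages = $1312.00 − $123.84 = $1188.16
State withholding: $1188.16 × 0.08 = $95.05
Local income tax: $1188.16 × 0.005 = $5.94
Social Security (OASDI): $1312.00 × 0.06 = $78.72
State disability insurance: $1312.00 × 0.0075 = $9.84
State unemployment insurance (employee share): $1312.00 × 0.01 = $13.12
Gym membership: $39.92
Total deductions = $95.12 + $28.72 + $95.05 + $5.94 + $78.72 + $9.84 + $13.12 + $39.92 = $366.43
Net pay = $1312.00 − $366.43 = $945.57

$945.57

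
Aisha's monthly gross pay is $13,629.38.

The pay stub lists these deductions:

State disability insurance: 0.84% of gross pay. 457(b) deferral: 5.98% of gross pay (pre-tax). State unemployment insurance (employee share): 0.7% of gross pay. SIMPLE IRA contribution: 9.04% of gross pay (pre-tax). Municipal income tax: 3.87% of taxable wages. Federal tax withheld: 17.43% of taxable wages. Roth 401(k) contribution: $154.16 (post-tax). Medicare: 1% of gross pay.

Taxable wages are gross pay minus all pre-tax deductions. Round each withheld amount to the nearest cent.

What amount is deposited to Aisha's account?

$8,614.88

457(b) deferral: $13,629.38 × 0.0598 = $815.04
SIMPLE IRA contribution: $13,629.38 × 0.0904 = $1,232.10
Pre-tax total = $815.04 + $1,232.10 = $2,047.14
Taxable wages = $13,629.38 − $2,047.14 = $11,582.24
Municipal income tax: $11,582.24 × 0.0387 = $448.23
Federal tax withheld: $11,582.24 × 0.1743 = $2,018.78
Medicare: $13,629.38 × 0.01 = $136.29
State unemployment insurance (employee share): $13,629.38 × 0.007 = $95.41
State disability insurance: $13,629.38 × 0.0084 = $114.49
Roth 401(k) contribution: $154.16
Total deductions = $815.04 + $1,232.10 + $448.23 + $2,018.78 + $136.29 + $95.41 + $114.49 + $154.16 = $5,014.50
Net pay = $13,629.38 − $5,014.50 = $8,614.88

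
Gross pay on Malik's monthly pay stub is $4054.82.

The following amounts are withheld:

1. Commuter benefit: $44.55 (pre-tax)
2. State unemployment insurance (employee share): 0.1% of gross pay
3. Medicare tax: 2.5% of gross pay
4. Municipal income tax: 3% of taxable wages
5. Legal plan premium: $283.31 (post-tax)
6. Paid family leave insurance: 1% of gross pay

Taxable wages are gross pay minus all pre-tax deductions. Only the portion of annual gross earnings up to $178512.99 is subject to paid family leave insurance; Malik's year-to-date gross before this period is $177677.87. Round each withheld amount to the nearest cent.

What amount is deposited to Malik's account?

$3492.88

Commuter benefit: $44.55
Taxable wages = $4054.82 − $44.55 = $4010.27
Municipal income tax: $4010.27 × 0.03 = $120.31
Paid family leave insurance: only $178512.99 − $177677.87 = $835.12 of this check is subject → $835.12 × 0.01 = $8.35
State unemployment insurance (employee share): $4054.82 × 0.001 = $4.05
Medicare tax: $4054.82 × 0.025 = $101.37
Legal plan premium: $283.31
Total deductions = $44.55 + $120.31 + $8.35 + $4.05 + $101.37 + $283.31 = $561.94
Net pay = $4054.82 − $561.94 = $3492.88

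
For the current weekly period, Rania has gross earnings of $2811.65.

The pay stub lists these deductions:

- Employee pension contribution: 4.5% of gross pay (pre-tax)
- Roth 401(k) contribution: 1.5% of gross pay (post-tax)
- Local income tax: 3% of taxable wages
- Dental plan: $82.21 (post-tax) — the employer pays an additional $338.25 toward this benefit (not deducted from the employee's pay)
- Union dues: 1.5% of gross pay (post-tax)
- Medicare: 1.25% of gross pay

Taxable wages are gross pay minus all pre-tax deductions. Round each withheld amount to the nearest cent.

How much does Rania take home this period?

$2402.88

Employee pension contribution: $2811.65 × 0.045 = $126.52
Taxable wages = $2811.65 − $126.52 = $2685.13
Local income tax: $2685.13 × 0.03 = $80.55
Medicare: $2811.65 × 0.0125 = $35.15
Dental plan: $82.21
Roth 401(k) contribution: $2811.65 × 0.015 = $42.17
Union dues: $2811.65 × 0.015 = $42.17
(Employer's $338.25 toward dental plan is not withheld from the employee.)
Total deductions = $126.52 + $80.55 + $35.15 + $82.21 + $42.17 + $42.17 = $408.77
Net pay = $2811.65 − $408.77 = $2402.88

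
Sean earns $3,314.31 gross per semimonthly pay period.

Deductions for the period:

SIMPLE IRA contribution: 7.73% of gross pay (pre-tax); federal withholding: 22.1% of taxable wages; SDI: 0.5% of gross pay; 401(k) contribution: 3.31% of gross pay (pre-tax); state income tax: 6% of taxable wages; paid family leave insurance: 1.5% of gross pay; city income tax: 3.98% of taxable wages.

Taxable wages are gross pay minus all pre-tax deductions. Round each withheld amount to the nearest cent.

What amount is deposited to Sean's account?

$1,936.28

401(k) contribution: $3,314.31 × 0.0331 = $109.70
SIMPLE IRA contribution: $3,314.31 × 0.0773 = $256.20
Pre-tax total = $109.70 + $256.20 = $365.90
Taxable wages = $3,314.31 − $365.90 = $2,948.41
City income tax: $2,948.41 × 0.0398 = $117.35
State income tax: $2,948.41 × 0.06 = $176.90
Federal withholding: $2,948.41 × 0.221 = $651.60
Paid family leave insurance: $3,314.31 × 0.015 = $49.71
SDI: $3,314.31 × 0.005 = $16.57
Total deductions = $109.70 + $256.20 + $117.35 + $176.90 + $651.60 + $49.71 + $16.57 = $1,378.03
Net pay = $3,314.31 − $1,378.03 = $1,936.28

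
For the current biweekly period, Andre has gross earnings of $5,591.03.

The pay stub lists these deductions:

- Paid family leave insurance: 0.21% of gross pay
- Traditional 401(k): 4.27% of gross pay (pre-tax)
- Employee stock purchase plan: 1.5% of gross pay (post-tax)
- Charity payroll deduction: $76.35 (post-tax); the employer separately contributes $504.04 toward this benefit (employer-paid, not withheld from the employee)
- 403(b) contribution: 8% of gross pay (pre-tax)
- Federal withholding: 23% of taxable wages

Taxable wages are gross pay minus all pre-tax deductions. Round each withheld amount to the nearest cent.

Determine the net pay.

403(b) contribution: $5,591.03 × 0.08 = $447.28
Traditional 401(k): $5,591.03 × 0.0427 = $238.74
Pre-tax total = $447.28 + $238.74 = $686.02
Taxable wages = $5,591.03 − $686.02 = $4,905.01
Federal withholding: $4,905.01 × 0.23 = $1,128.15
Paid family leave insurance: $5,591.03 × 0.0021 = $11.74
Charity payroll deduction: $76.35
Employee stock purchase plan: $5,591.03 × 0.015 = $83.87
(Employer's $504.04 toward charity payroll deduction is not withheld from the employee.)
Total deductions = $447.28 + $238.74 + $1,128.15 + $11.74 + $76.35 + $83.87 = $1,986.13
Net pay = $5,591.03 − $1,986.13 = $3,604.90

$3,604.90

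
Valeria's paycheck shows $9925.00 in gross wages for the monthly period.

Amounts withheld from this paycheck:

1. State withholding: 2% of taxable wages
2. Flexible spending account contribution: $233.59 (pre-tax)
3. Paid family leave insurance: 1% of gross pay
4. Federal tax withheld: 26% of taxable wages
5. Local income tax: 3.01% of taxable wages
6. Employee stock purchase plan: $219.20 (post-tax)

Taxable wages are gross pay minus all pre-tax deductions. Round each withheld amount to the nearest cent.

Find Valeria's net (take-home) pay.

$6367.65

Flexible spending account contribution: $233.59
Taxable wages = $9925.00 − $233.59 = $9691.41
State withholding: $9691.41 × 0.02 = $193.83
Local income tax: $9691.41 × 0.0301 = $291.71
Federal tax withheld: $9691.41 × 0.26 = $2519.77
Paid family leave insurance: $9925.00 × 0.01 = $99.25
Employee stock purchase plan: $219.20
Total deductions = $233.59 + $193.83 + $291.71 + $2519.77 + $99.25 + $219.20 = $3557.35
Net pay = $9925.00 − $3557.35 = $6367.65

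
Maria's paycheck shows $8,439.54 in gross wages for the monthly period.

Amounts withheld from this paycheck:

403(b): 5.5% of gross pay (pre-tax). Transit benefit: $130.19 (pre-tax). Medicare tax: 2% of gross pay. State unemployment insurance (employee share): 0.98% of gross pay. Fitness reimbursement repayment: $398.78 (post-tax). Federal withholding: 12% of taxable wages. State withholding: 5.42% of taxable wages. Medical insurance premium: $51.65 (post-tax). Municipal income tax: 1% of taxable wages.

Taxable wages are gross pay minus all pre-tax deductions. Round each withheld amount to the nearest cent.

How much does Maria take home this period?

Transit benefit: $130.19
403(b): $8,439.54 × 0.055 = $464.17
Pre-tax total = $130.19 + $464.17 = $594.36
Taxable wages = $8,439.54 − $594.36 = $7,845.18
Federal withholding: $7,845.18 × 0.12 = $941.42
Municipal income tax: $7,845.18 × 0.01 = $78.45
State withholding: $7,845.18 × 0.0542 = $425.21
State unemployment insurance (employee share): $8,439.54 × 0.0098 = $82.71
Medicare tax: $8,439.54 × 0.02 = $168.79
Fitness reimbursement repayment: $398.78
Medical insurance premium: $51.65
Total deductions = $130.19 + $464.17 + $941.42 + $78.45 + $425.21 + $82.71 + $168.79 + $398.78 + $51.65 = $2,741.37
Net pay = $8,439.54 − $2,741.37 = $5,698.17

$5,698.17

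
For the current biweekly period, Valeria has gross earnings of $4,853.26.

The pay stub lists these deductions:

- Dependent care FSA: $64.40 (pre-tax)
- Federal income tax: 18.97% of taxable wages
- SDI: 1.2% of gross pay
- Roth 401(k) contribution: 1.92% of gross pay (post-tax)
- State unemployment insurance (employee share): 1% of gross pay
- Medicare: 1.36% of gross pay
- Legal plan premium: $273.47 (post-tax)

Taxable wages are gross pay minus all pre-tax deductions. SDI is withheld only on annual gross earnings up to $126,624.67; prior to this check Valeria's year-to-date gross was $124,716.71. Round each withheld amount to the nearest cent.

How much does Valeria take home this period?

Dependent care FSA: $64.40
Taxable wages = $4,853.26 − $64.40 = $4,788.86
Federal income tax: $4,788.86 × 0.1897 = $908.45
SDI: only $126,624.67 − $124,716.71 = $1,907.96 of this check is subject → $1,907.96 × 0.012 = $22.90
Medicare: $4,853.26 × 0.0136 = $66.00
State unemployment insurance (employee share): $4,853.26 × 0.01 = $48.53
Roth 401(k) contribution: $4,853.26 × 0.0192 = $93.18
Legal plan premium: $273.47
Total deductions = $64.40 + $908.45 + $22.90 + $66.00 + $48.53 + $93.18 + $273.47 = $1,476.93
Net pay = $4,853.26 − $1,476.93 = $3,376.33

$3,376.33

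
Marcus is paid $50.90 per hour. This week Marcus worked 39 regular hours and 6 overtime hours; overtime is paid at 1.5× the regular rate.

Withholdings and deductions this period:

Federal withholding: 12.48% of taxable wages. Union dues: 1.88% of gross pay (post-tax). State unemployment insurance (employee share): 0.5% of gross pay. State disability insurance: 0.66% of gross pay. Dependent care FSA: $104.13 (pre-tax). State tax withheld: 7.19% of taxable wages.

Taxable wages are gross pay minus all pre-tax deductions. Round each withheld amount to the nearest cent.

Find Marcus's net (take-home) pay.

Regular pay: 39 × $50.90 = $1,985.10
Overtime pay: 6 × $50.90 × 1.5 = $458.10
Gross pay = $1,985.10 + $458.10 = $2,443.20
Dependent care FSA: $104.13
Taxable wages = $2,443.20 − $104.13 = $2,339.07
State tax withheld: $2,339.07 × 0.0719 = $168.18
Federal withholding: $2,339.07 × 0.1248 = $291.92
State disability insurance: $2,443.20 × 0.0066 = $16.13
State unemployment insurance (employee share): $2,443.20 × 0.005 = $12.22
Union dues: $2,443.20 × 0.0188 = $45.93
Total deductions = $104.13 + $168.18 + $291.92 + $16.13 + $12.22 + $45.93 = $638.51
Net pay = $2,443.20 − $638.51 = $1,804.69

$1,804.69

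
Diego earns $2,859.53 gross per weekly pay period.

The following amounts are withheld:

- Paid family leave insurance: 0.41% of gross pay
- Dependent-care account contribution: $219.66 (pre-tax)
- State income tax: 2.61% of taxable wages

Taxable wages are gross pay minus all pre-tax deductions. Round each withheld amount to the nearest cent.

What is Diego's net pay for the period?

$2,559.25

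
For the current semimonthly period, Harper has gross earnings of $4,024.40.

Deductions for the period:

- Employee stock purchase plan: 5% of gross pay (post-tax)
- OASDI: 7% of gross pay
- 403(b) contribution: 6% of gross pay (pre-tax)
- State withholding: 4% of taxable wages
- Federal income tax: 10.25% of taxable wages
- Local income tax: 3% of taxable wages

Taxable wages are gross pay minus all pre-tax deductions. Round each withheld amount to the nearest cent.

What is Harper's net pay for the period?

403(b) contribution: $4,024.40 × 0.06 = $241.46
Taxable wages = $4,024.40 − $241.46 = $3,782.94
Local income tax: $3,782.94 × 0.03 = $113.49
Federal income tax: $3,782.94 × 0.1025 = $387.75
State withholding: $3,782.94 × 0.04 = $151.32
OASDI: $4,024.40 × 0.07 = $281.71
Employee stock purchase plan: $4,024.40 × 0.05 = $201.22
Total deductions = $241.46 + $113.49 + $387.75 + $151.32 + $281.71 + $201.22 = $1,376.95
Net pay = $4,024.40 − $1,376.95 = $2,647.45

$2,647.45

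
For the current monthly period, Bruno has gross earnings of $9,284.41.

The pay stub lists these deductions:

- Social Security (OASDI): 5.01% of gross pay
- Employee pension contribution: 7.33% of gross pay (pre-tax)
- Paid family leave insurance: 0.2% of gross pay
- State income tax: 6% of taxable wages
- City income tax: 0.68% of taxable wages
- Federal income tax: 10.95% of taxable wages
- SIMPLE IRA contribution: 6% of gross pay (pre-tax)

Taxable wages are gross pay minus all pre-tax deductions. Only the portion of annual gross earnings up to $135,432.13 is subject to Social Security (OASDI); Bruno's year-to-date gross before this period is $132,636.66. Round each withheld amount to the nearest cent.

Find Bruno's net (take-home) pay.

SIMPLE IRA contribution: $9,284.41 × 0.06 = $557.06
Employee pension contribution: $9,284.41 × 0.0733 = $680.55
Pre-tax total = $557.06 + $680.55 = $1,237.61
Taxable wages = $9,284.41 − $1,237.61 = $8,046.80
State income tax: $8,046.80 × 0.06 = $482.81
City income tax: $8,046.80 × 0.0068 = $54.72
Federal income tax: $8,046.80 × 0.1095 = $881.12
Paid family leave insurance: $9,284.41 × 0.002 = $18.57
Social Security (OASDI): only $135,432.13 − $132,636.66 = $2,795.47 of this check is subject → $2,795.47 × 0.0501 = $140.05
Total deductions = $557.06 + $680.55 + $482.81 + $54.72 + $881.12 + $18.57 + $140.05 = $2,814.88
Net pay = $9,284.41 − $2,814.88 = $6,469.53

$6,469.53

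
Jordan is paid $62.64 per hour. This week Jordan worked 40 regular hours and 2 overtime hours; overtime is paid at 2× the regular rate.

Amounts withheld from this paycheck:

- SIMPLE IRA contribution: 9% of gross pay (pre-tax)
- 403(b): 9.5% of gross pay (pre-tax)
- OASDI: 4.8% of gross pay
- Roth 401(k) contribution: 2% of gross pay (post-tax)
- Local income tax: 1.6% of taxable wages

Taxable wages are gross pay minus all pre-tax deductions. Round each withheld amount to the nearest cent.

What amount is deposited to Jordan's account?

Regular pay: 40 × $62.64 = $2,505.60
Overtime pay: 2 × $62.64 × 2 = $250.56
Gross pay = $2,505.60 + $250.56 = $2,756.16
SIMPLE IRA contribution: $2,756.16 × 0.09 = $248.05
403(b): $2,756.16 × 0.095 = $261.84
Pre-tax total = $248.05 + $261.84 = $509.89
Taxable wages = $2,756.16 − $509.89 = $2,246.27
Local income tax: $2,246.27 × 0.016 = $35.94
OASDI: $2,756.16 × 0.048 = $132.30
Roth 401(k) contribution: $2,756.16 × 0.02 = $55.12
Total deductions = $248.05 + $261.84 + $35.94 + $132.30 + $55.12 = $733.25
Net pay = $2,756.16 − $733.25 = $2,022.91

$2,022.91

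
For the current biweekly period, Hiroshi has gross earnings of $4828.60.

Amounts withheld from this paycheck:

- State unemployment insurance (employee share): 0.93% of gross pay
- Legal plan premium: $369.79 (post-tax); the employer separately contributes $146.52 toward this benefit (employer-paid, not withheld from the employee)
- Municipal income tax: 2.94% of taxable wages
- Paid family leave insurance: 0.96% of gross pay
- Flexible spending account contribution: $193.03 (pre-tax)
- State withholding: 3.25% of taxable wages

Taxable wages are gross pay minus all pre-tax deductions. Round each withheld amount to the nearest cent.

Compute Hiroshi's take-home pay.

Flexible spending account contribution: $193.03
Taxable wages = $4828.60 − $193.03 = $4635.57
State withholding: $4635.57 × 0.0325 = $150.66
Municipal income tax: $4635.57 × 0.0294 = $136.29
State unemployment insurance (employee share): $4828.60 × 0.0093 = $44.91
Paid family leave insurance: $4828.60 × 0.0096 = $46.35
Legal plan premium: $369.79
(Employer's $146.52 toward legal plan premium is not withheld from the employee.)
Total deductions = $193.03 + $150.66 + $136.29 + $44.91 + $46.35 + $369.79 = $941.03
Net pay = $4828.60 − $941.03 = $3887.57

$3887.57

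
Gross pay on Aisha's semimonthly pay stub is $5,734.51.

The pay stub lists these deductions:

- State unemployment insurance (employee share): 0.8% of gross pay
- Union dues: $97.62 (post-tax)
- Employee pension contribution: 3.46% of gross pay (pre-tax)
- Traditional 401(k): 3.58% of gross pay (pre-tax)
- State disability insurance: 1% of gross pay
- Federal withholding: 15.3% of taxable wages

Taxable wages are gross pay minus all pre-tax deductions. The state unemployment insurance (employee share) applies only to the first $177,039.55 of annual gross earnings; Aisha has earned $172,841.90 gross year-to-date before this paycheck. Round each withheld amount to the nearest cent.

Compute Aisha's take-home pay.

$4,326.64

Traditional 401(k): $5,734.51 × 0.0358 = $205.30
Employee pension contribution: $5,734.51 × 0.0346 = $198.41
Pre-tax total = $205.30 + $198.41 = $403.71
Taxable wages = $5,734.51 − $403.71 = $5,330.80
Federal withholding: $5,330.80 × 0.153 = $815.61
State unemployment insurance (employee share): only $177,039.55 − $172,841.90 = $4,197.65 of this check is subject → $4,197.65 × 0.008 = $33.58
State disability insurance: $5,734.51 × 0.01 = $57.35
Union dues: $97.62
Total deductions = $205.30 + $198.41 + $815.61 + $33.58 + $57.35 + $97.62 = $1,407.87
Net pay = $5,734.51 − $1,407.87 = $4,326.64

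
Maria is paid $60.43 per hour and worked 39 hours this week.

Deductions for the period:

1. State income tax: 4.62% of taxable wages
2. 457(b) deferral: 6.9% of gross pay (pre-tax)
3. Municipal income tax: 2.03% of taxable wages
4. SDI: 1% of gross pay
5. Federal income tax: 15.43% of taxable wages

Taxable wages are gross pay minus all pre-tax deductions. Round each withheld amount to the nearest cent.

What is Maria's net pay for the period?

$1686.11

Gross pay: 39 × $60.43 = $2356.77
457(b) deferral: $2356.77 × 0.069 = $162.62
Taxable wages = $2356.77 − $162.62 = $2194.15
Municipal income tax: $2194.15 × 0.0203 = $44.54
State income tax: $2194.15 × 0.0462 = $101.37
Federal income tax: $2194.15 × 0.1543 = $338.56
SDI: $2356.77 × 0.01 = $23.57
Total deductions = $162.62 + $44.54 + $101.37 + $338.56 + $23.57 = $670.66
Net pay = $2356.77 − $670.66 = $1686.11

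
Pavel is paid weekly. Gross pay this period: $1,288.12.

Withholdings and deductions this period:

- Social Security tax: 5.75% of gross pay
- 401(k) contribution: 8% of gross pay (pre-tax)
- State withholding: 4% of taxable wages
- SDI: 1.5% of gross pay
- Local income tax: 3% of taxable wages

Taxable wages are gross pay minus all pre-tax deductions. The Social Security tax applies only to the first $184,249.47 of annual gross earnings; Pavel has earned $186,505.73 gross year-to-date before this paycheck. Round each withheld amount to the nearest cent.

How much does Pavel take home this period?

401(k) contribution: $1,288.12 × 0.08 = $103.05
Taxable wages = $1,288.12 − $103.05 = $1,185.07
State withholding: $1,185.07 × 0.04 = $47.40
Local income tax: $1,185.07 × 0.03 = $35.55
SDI: $1,288.12 × 0.015 = $19.32
Social Security tax: annual cap $184,249.47 already reached (YTD $186,505.73), so $0.00
Total deductions = $103.05 + $47.40 + $35.55 + $19.32 + $0.00 = $205.32
Net pay = $1,288.12 − $205.32 = $1,082.80

$1,082.80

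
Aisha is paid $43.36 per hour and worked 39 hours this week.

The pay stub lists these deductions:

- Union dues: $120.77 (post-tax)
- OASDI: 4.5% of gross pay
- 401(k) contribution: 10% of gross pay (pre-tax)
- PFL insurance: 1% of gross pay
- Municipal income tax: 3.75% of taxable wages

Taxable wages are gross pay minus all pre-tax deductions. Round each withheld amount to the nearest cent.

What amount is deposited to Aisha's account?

$1251.09

Gross pay: 39 × $43.36 = $1691.04
401(k) contribution: $1691.04 × 0.1 = $169.10
Taxable wages = $1691.04 − $169.10 = $1521.94
Municipal income tax: $1521.94 × 0.0375 = $57.07
PFL insurance: $1691.04 × 0.01 = $16.91
OASDI: $1691.04 × 0.045 = $76.10
Union dues: $120.77
Total deductions = $169.10 + $57.07 + $16.91 + $76.10 + $120.77 = $439.95
Net pay = $1691.04 − $439.95 = $1251.09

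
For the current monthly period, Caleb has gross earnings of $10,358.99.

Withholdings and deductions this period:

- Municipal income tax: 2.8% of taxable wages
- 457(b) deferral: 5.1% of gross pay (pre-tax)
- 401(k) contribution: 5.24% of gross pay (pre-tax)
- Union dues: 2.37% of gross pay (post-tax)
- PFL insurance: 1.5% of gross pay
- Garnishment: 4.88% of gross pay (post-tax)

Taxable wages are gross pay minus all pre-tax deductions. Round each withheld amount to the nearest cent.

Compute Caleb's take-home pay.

457(b) deferral: $10,358.99 × 0.051 = $528.31
401(k) contribution: $10,358.99 × 0.0524 = $542.81
Pre-tax total = $528.31 + $542.81 = $1,071.12
Taxable wages = $10,358.99 − $1,071.12 = $9,287.87
Municipal income tax: $9,287.87 × 0.028 = $260.06
PFL insurance: $10,358.99 × 0.015 = $155.38
Garnishment: $10,358.99 × 0.0488 = $505.52
Union dues: $10,358.99 × 0.0237 = $245.51
Total deductions = $528.31 + $542.81 + $260.06 + $155.38 + $505.52 + $245.51 = $2,237.59
Net pay = $10,358.99 − $2,237.59 = $8,121.40

$8,121.40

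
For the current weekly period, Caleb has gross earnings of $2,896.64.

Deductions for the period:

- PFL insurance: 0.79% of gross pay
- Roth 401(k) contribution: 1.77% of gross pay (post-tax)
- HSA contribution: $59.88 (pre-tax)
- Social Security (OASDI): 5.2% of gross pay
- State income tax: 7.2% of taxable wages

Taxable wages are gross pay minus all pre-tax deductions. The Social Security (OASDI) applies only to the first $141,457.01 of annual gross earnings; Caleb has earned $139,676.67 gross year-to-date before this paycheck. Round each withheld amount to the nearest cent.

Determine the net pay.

$2,465.78

HSA contribution: $59.88
Taxable wages = $2,896.64 − $59.88 = $2,836.76
State income tax: $2,836.76 × 0.072 = $204.25
Social Security (OASDI): only $141,457.01 − $139,676.67 = $1,780.34 of this check is subject → $1,780.34 × 0.052 = $92.58
PFL insurance: $2,896.64 × 0.0079 = $22.88
Roth 401(k) contribution: $2,896.64 × 0.0177 = $51.27
Total deductions = $59.88 + $204.25 + $92.58 + $22.88 + $51.27 = $430.86
Net pay = $2,896.64 − $430.86 = $2,465.78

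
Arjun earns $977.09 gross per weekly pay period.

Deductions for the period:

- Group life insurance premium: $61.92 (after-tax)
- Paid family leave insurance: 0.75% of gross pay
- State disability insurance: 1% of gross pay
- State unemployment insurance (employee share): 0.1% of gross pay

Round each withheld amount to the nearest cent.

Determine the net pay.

$897.09

State disability insurance: $977.09 × 0.01 = $9.77
Paid family leave insurance: $977.09 × 0.0075 = $7.33
State unemployment insurance (employee share): $977.09 × 0.001 = $0.98
Group life insurance premium: $61.92
Total deductions = $9.77 + $7.33 + $0.98 + $61.92 = $80.00
Net pay = $977.09 − $80.00 = $897.09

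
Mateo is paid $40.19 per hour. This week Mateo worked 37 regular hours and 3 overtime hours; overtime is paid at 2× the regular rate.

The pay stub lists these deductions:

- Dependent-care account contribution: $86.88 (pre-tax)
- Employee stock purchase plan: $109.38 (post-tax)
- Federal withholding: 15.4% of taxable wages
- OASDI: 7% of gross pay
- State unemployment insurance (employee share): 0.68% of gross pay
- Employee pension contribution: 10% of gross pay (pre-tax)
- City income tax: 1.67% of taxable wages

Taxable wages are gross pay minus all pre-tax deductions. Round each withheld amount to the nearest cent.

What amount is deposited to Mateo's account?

Regular pay: 37 × $40.19 = $1,487.03
Overtime pay: 3 × $40.19 × 2 = $241.14
Gross pay = $1,487.03 + $241.14 = $1,728.17
Employee pension contribution: $1,728.17 × 0.1 = $172.82
Dependent-care account contribution: $86.88
Pre-tax total = $172.82 + $86.88 = $259.70
Taxable wages = $1,728.17 − $259.70 = $1,468.47
City income tax: $1,468.47 × 0.0167 = $24.52
Federal withholding: $1,468.47 × 0.154 = $226.14
OASDI: $1,728.17 × 0.07 = $120.97
State unemployment insurance (employee share): $1,728.17 × 0.0068 = $11.75
Employee stock purchase plan: $109.38
Total deductions = $172.82 + $86.88 + $24.52 + $226.14 + $120.97 + $11.75 + $109.38 = $752.46
Net pay = $1,728.17 − $752.46 = $975.71

$975.71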